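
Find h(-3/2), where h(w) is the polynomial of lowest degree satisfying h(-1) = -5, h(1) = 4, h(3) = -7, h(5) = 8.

-1009/64

Using Newton's divided-difference form:
h[-1,1] = (4 - (-5)) / (1 - (-1)) = 9/2
h[1,3] = (-7 - 4) / (3 - 1) = -11/2
h[3,5] = (8 - (-7)) / (5 - 3) = 15/2
h[-1,1,3] = (-11/2 - 9/2) / (3 - (-1)) = -5/2
h[1,3,5] = (15/2 - (-11/2)) / (5 - 1) = 13/4
h[-1,1,3,5] = (13/4 - (-5/2)) / (5 - (-1)) = 23/24
h(-3/2) = -5 + (9/2)·(-1/2) + (-5/2)·(-1/2)·(-5/2) + (23/24)·(-1/2)·(-5/2)·(-9/2) = -1009/64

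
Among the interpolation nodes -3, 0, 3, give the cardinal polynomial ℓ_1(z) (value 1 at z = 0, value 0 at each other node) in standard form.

ℓ_1(z) = (z + 3)(z - 3) / [(3)·(-3)]
       = (z^2 - 9) / (-9)

ℓ_1(z) = -(1/9)z^2 + 1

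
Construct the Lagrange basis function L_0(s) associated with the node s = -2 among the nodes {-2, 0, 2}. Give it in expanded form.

L_0(s) = s(s - 2) / [(-2)·(-4)]
       = (s^2 - 2s) / (8)

L_0(s) = (1/8)s^2 - (1/4)s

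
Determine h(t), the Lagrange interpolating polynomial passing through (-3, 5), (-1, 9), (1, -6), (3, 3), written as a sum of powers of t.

L_0(t) = (t + 1)(t - 1)(t - 3) / [-48] = -(1/48)t^3 + (1/16)t^2 + (1/48)t - 1/16
L_1(t) = (t + 3)(t - 1)(t - 3) / [16] = (1/16)t^3 - (1/16)t^2 - (9/16)t + 9/16
L_2(t) = (t + 3)(t + 1)(t - 3) / [-16] = -(1/16)t^3 - (1/16)t^2 + (9/16)t + 9/16
L_3(t) = (t + 3)(t + 1)(t - 1) / [48] = (1/48)t^3 + (1/16)t^2 - (1/48)t - 1/16
h(t) = 5·L_0 + 9·L_1 + (-6)·L_2 + 3·L_3
  5·L_0(t) = -(5/48)t^3 + (5/16)t^2 + (5/48)t - 5/16
  9·L_1(t) = (9/16)t^3 - (9/16)t^2 - (81/16)t + 81/16
  (-6)·L_2(t) = (3/8)t^3 + (3/8)t^2 - (27/8)t - 27/8
  3·L_3(t) = (1/16)t^3 + (3/16)t^2 - (1/16)t - 3/16
Adding term by term: (43/48)t^3 + (5/16)t^2 - (403/48)t + 19/16

h(t) = (43/48)t^3 + (5/16)t^2 - (403/48)t + 19/16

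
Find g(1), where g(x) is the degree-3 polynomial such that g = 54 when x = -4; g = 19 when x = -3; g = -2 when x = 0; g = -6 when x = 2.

Using Newton's divided-difference form:
g[-4,-3] = (19 - 54) / (-3 - (-4)) = -35
g[-3,0] = (-2 - 19) / (0 - (-3)) = -7
g[0,2] = (-6 - (-2)) / (2 - 0) = -2
g[-4,-3,0] = (-7 - (-35)) / (0 - (-4)) = 7
g[-3,0,2] = (-2 - (-7)) / (2 - (-3)) = 1
g[-4,-3,0,2] = (1 - 7) / (2 - (-4)) = -1
g(1) = 54 + (-35)·(5) + 7·(5)·(4) + (-1)·(5)·(4)·(1) = -1

-1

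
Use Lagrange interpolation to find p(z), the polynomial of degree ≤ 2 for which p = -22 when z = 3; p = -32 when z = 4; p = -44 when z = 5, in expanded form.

p(z) = -z^2 - 3z - 4

Build the Lagrange basis polynomials:
L_0(z) = (z - 4)(z - 5) / [2] = (1/2)z^2 - (9/2)z + 10
L_1(z) = (z - 3)(z - 5) / [-1] = -z^2 + 8z - 15
L_2(z) = (z - 3)(z - 4) / [2] = (1/2)z^2 - (7/2)z + 6
p(z) = (-22)·L_0 + (-32)·L_1 + (-44)·L_2
  (-22)·L_0(z) = -11z^2 + 99z - 220
  (-32)·L_1(z) = 32z^2 - 256z + 480
  (-44)·L_2(z) = -22z^2 + 154z - 264
Adding term by term: -z^2 - 3z - 4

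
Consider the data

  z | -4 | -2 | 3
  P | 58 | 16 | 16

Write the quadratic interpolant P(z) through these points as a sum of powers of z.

L_0(z) = (z + 2)(z - 3) / [14] = (1/14)z^2 - (1/14)z - 3/7
L_1(z) = (z + 4)(z - 3) / [-10] = -(1/10)z^2 - (1/10)z + 6/5
L_2(z) = (z + 4)(z + 2) / [35] = (1/35)z^2 + (6/35)z + 8/35
P(z) = 58·L_0 + 16·L_1 + 16·L_2
  58·L_0(z) = (29/7)z^2 - (29/7)z - 174/7
  16·L_1(z) = -(8/5)z^2 - (8/5)z + 96/5
  16·L_2(z) = (16/35)z^2 + (96/35)z + 128/35
Adding term by term: 3z^2 - 3z - 2

P(z) = 3z^2 - 3z - 2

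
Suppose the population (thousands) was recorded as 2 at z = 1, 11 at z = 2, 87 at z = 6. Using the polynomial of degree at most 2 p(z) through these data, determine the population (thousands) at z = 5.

L_0(5) = (3)·(-1)/[(-1)·(-5)] = -3/5
L_1(5) = (4)·(-1)/[(1)·(-4)] = 1
L_2(5) = (4)·(3)/[(5)·(4)] = 3/5
Sum: 2·(-3/5) + 11·(1) + 87·(3/5) = 62

62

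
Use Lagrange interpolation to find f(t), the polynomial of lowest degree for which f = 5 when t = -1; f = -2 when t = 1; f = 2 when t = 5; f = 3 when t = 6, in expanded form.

f(t) = -(3/28)t^3 + (9/7)t^2 - (95/28)t + 3/14

Build the Lagrange basis polynomials:
L_0(t) = (t - 1)(t - 5)(t - 6) / [-84] = -(1/84)t^3 + (1/7)t^2 - (41/84)t + 5/14
L_1(t) = (t + 1)(t - 5)(t - 6) / [40] = (1/40)t^3 - (1/4)t^2 + (19/40)t + 3/4
L_2(t) = (t + 1)(t - 1)(t - 6) / [-24] = -(1/24)t^3 + (1/4)t^2 + (1/24)t - 1/4
L_3(t) = (t + 1)(t - 1)(t - 5) / [35] = (1/35)t^3 - (1/7)t^2 - (1/35)t + 1/7
f(t) = 5·L_0 + (-2)·L_1 + 2·L_2 + 3·L_3
  5·L_0(t) = -(5/84)t^3 + (5/7)t^2 - (205/84)t + 25/14
  (-2)·L_1(t) = -(1/20)t^3 + (1/2)t^2 - (19/20)t - 3/2
  2·L_2(t) = -(1/12)t^3 + (1/2)t^2 + (1/12)t - 1/2
  3·L_3(t) = (3/35)t^3 - (3/7)t^2 - (3/35)t + 3/7
Adding term by term: -(3/28)t^3 + (9/7)t^2 - (95/28)t + 3/14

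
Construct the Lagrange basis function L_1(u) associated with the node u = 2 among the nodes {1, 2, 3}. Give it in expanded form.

L_1(u) = (u - 1)(u - 3) / [(1)·(-1)]
       = (u^2 - 4u + 3) / (-1)

L_1(u) = -u^2 + 4u - 3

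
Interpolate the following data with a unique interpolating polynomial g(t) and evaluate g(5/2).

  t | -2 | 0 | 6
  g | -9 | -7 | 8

Using Newton's divided-difference form:
g[-2,0] = (-7 - (-9)) / (0 - (-2)) = 1
g[0,6] = (8 - (-7)) / (6 - 0) = 5/2
g[-2,0,6] = (5/2 - 1) / (6 - (-2)) = 3/16
g(5/2) = -9 + 1·(9/2) + (3/16)·(9/2)·(5/2) = -153/64

-153/64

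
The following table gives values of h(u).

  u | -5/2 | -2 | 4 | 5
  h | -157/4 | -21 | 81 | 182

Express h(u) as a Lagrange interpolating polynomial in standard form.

h(u) = 2u^3 - 2u^2 - 3u - 3

L_0(u) = (u + 2)(u - 4)(u - 5) / [-195/8] = -(8/195)u^3 + (56/195)u^2 - (16/195)u - 64/39
L_1(u) = (u + 5/2)(u - 4)(u - 5) / [21] = (1/21)u^3 - (13/42)u^2 - (5/42)u + 50/21
L_2(u) = (u + 5/2)(u + 2)(u - 5) / [-39] = -(1/39)u^3 + (1/78)u^2 + (35/78)u + 25/39
L_3(u) = (u + 5/2)(u + 2)(u - 4) / [105/2] = (2/105)u^3 + (1/105)u^2 - (26/105)u - 8/21
h(u) = (-157/4)·L_0 + (-21)·L_1 + 81·L_2 + 182·L_3
  (-157/4)·L_0(u) = (314/195)u^3 - (2198/195)u^2 + (628/195)u + 2512/39
  (-21)·L_1(u) = -u^3 + (13/2)u^2 + (5/2)u - 50
  81·L_2(u) = -(27/13)u^3 + (27/26)u^2 + (945/26)u + 675/13
  182·L_3(u) = (52/15)u^3 + (26/15)u^2 - (676/15)u - 208/3
Adding term by term: 2u^3 - 2u^2 - 3u - 3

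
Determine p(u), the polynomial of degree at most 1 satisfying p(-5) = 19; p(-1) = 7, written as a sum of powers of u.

p(u) = -3u + 4

Build the Lagrange basis polynomials:
L_0(u) = (u + 1) / [-4] = -(1/4)u - 1/4
L_1(u) = (u + 5) / [4] = (1/4)u + 5/4
p(u) = 19·L_0 + 7·L_1
  19·L_0(u) = -(19/4)u - 19/4
  7·L_1(u) = (7/4)u + 35/4
Adding term by term: -3u + 4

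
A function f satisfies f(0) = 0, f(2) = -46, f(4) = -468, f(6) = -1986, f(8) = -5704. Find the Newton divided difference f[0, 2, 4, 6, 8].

f[0,2] = (-46 - 0) / (2 - 0) = -23
f[2,4] = (-468 - (-46)) / (4 - 2) = -211
f[4,6] = (-1986 - (-468)) / (6 - 4) = -759
f[6,8] = (-5704 - (-1986)) / (8 - 6) = -1859
f[0,2,4] = (-211 - (-23)) / (4 - 0) = -47
f[2,4,6] = (-759 - (-211)) / (6 - 2) = -137
f[4,6,8] = (-1859 - (-759)) / (8 - 4) = -275
f[0,2,4,6] = (-137 - (-47)) / (6 - 0) = -15
f[2,4,6,8] = (-275 - (-137)) / (8 - 2) = -23
f[0,2,4,6,8] = (-23 - (-15)) / (8 - 0) = -1

-1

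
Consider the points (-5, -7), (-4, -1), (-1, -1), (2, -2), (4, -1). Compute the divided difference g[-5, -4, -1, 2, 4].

-5/252

g[-5,-4] = (-1 - (-7)) / (-4 - (-5)) = 6
g[-4,-1] = (-1 - (-1)) / (-1 - (-4)) = 0
g[-1,2] = (-2 - (-1)) / (2 - (-1)) = -1/3
g[2,4] = (-1 - (-2)) / (4 - 2) = 1/2
g[-5,-4,-1] = (0 - 6) / (-1 - (-5)) = -3/2
g[-4,-1,2] = (-1/3 - 0) / (2 - (-4)) = -1/18
g[-1,2,4] = (1/2 - (-1/3)) / (4 - (-1)) = 1/6
g[-5,-4,-1,2] = (-1/18 - (-3/2)) / (2 - (-5)) = 13/63
g[-4,-1,2,4] = (1/6 - (-1/18)) / (4 - (-4)) = 1/36
g[-5,-4,-1,2,4] = (1/36 - 13/63) / (4 - (-5)) = -5/252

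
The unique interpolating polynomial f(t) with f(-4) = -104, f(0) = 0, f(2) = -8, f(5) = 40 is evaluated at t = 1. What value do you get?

L_0(1) = (1)·(-1)·(-4)/[(-4)·(-6)·(-9)] = -1/54
L_1(1) = (5)·(-1)·(-4)/[(4)·(-2)·(-5)] = 1/2
L_2(1) = (5)·(1)·(-4)/[(6)·(2)·(-3)] = 5/9
L_3(1) = (5)·(1)·(-1)/[(9)·(5)·(3)] = -1/27
Sum: (-104)·(-1/54) + 0 + (-8)·(5/9) + 40·(-1/27) = -4

-4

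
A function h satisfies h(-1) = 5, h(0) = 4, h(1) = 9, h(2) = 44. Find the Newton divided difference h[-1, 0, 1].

3

h[-1,0] = (4 - 5) / (0 - (-1)) = -1
h[0,1] = (9 - 4) / (1 - 0) = 5
h[-1,0,1] = (5 - (-1)) / (1 - (-1)) = 3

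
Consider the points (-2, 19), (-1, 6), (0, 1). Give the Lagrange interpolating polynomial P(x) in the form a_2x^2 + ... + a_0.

Build the Lagrange basis polynomials:
L_0(x) = (x + 1)x / [2] = (1/2)x^2 + (1/2)x
L_1(x) = (x + 2)x / [-1] = -x^2 - 2x
L_2(x) = (x + 2)(x + 1) / [2] = (1/2)x^2 + (3/2)x + 1
P(x) = 19·L_0 + 6·L_1 + 1·L_2
  19·L_0(x) = (19/2)x^2 + (19/2)x
  6·L_1(x) = -6x^2 - 12x
  1·L_2(x) = (1/2)x^2 + (3/2)x + 1
Adding term by term: 4x^2 - x + 1

P(x) = 4x^2 - x + 1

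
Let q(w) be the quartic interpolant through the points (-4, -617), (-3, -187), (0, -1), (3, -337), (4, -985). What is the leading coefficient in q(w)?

Build the Lagrange basis polynomials:
L_0(w) = (w + 3)w(w - 3)(w - 4) / [224] = (1/224)w^4 - (1/56)w^3 - (9/224)w^2 + (9/56)w
L_1(w) = (w + 4)w(w - 3)(w - 4) / [-126] = -(1/126)w^4 + (1/42)w^3 + (8/63)w^2 - (8/21)w
L_2(w) = (w + 4)(w + 3)(w - 3)(w - 4) / [144] = (1/144)w^4 - (25/144)w^2 + 1
L_3(w) = (w + 4)(w + 3)w(w - 4) / [-126] = -(1/126)w^4 - (1/42)w^3 + (8/63)w^2 + (8/21)w
L_4(w) = (w + 4)(w + 3)w(w - 3) / [224] = (1/224)w^4 + (1/56)w^3 - (9/224)w^2 - (9/56)w
q(w) = (-617)·L_0 + (-187)·L_1 + (-1)·L_2 + (-337)·L_3 + (-985)·L_4
Only the coefficient of w^4 is needed; take it from each L_i and combine:
(-617)·(1/224) + (-187)·(-1/126) + (-1)·(1/144) + (-337)·(-1/126) + (-985)·(1/224) = -3

-3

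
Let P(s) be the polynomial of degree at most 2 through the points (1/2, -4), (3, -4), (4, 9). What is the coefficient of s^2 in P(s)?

26/7

Build the Lagrange basis polynomials:
L_0(s) = (s - 3)(s - 4) / [35/4] = (4/35)s^2 - (4/5)s + 48/35
L_1(s) = (s - 1/2)(s - 4) / [-5/2] = -(2/5)s^2 + (9/5)s - 4/5
L_2(s) = (s - 1/2)(s - 3) / [7/2] = (2/7)s^2 - s + 3/7
P(s) = (-4)·L_0 + (-4)·L_1 + 9·L_2
Only the coefficient of s^2 is needed; take it from each L_i and combine:
(-4)·(4/35) + (-4)·(-2/5) + 9·(2/7) = 26/7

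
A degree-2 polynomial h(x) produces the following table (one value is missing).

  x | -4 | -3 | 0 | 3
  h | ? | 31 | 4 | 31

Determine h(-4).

The 3 known values determine h uniquely (degree ≤ 2).
L_0(-4) = (-4)·(-7)/[(-3)·(-6)] = 14/9
L_1(-4) = (-1)·(-7)/[(3)·(-3)] = -7/9
L_2(-4) = (-1)·(-4)/[(6)·(3)] = 2/9
Sum: 31·(14/9) + 4·(-7/9) + 31·(2/9) = 52

52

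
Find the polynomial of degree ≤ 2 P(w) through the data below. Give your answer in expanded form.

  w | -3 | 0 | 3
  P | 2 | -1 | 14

P(w) = w^2 + 2w - 1

Build the Lagrange basis polynomials:
L_0(w) = w(w - 3) / [18] = (1/18)w^2 - (1/6)w
L_1(w) = (w + 3)(w - 3) / [-9] = -(1/9)w^2 + 1
L_2(w) = (w + 3)w / [18] = (1/18)w^2 + (1/6)w
P(w) = 2·L_0 + (-1)·L_1 + 14·L_2
  2·L_0(w) = (1/9)w^2 - (1/3)w
  (-1)·L_1(w) = (1/9)w^2 - 1
  14·L_2(w) = (7/9)w^2 + (7/3)w
Adding term by term: w^2 + 2w - 1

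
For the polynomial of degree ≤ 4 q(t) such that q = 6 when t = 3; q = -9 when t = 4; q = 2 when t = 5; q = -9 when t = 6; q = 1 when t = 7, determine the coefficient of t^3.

Build the Lagrange basis polynomials:
L_0(t) = (t - 4)(t - 5)(t - 6)(t - 7) / [24] = (1/24)t^4 - (11/12)t^3 + (179/24)t^2 - (319/12)t + 35
L_1(t) = (t - 3)(t - 5)(t - 6)(t - 7) / [-6] = -(1/6)t^4 + (7/2)t^3 - (161/6)t^2 + (177/2)t - 105
L_2(t) = (t - 3)(t - 4)(t - 6)(t - 7) / [4] = (1/4)t^4 - 5t^3 + (145/4)t^2 - (225/2)t + 126
L_3(t) = (t - 3)(t - 4)(t - 5)(t - 7) / [-6] = -(1/6)t^4 + (19/6)t^3 - (131/6)t^2 + (389/6)t - 70
L_4(t) = (t - 3)(t - 4)(t - 5)(t - 6) / [24] = (1/24)t^4 - (3/4)t^3 + (119/24)t^2 - (57/4)t + 15
q(t) = 6·L_0 + (-9)·L_1 + 2·L_2 + (-9)·L_3 + 1·L_4
Only the coefficient of t^3 is needed; take it from each L_i and combine:
6·(-11/12) + (-9)·(7/2) + 2·(-5) + (-9)·(19/6) + 1·(-3/4) = -305/4

-305/4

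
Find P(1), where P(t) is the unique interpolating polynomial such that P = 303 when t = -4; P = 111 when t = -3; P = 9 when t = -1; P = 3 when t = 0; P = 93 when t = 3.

L_0(1) = (4)·(2)·(1)·(-2)/[(-1)·(-3)·(-4)·(-7)] = -4/21
L_1(1) = (5)·(2)·(1)·(-2)/[(1)·(-2)·(-3)·(-6)] = 5/9
L_2(1) = (5)·(4)·(1)·(-2)/[(3)·(2)·(-1)·(-4)] = -5/3
L_3(1) = (5)·(4)·(2)·(-2)/[(4)·(3)·(1)·(-3)] = 20/9
L_4(1) = (5)·(4)·(2)·(1)/[(7)·(6)·(4)·(3)] = 5/63
Sum: 303·(-4/21) + 111·(5/9) + 9·(-5/3) + 3·(20/9) + 93·(5/63) = 3

3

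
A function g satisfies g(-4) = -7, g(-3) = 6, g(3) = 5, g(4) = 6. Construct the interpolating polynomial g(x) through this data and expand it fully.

Newton's divided differences:
g[-4,-3] = (6 - (-7)) / (-3 - (-4)) = 13
g[-3,3] = (5 - 6) / (3 - (-3)) = -1/6
g[3,4] = (6 - 5) / (4 - 3) = 1
g[-4,-3,3] = (-1/6 - 13) / (3 - (-4)) = -79/42
g[-3,3,4] = (1 - (-1/6)) / (4 - (-3)) = 1/6
g[-4,-3,3,4] = (1/6 - (-79/42)) / (4 - (-4)) = 43/168
g(x) = -7 + 13·(x + 4) + (-79/42)·(x + 4)(x + 3) + (43/168)·(x + 4)(x + 3)(x - 3)
Expanding: g(x) = (43/168)x^3 - (6/7)x^2 - (415/168)x + 185/14

g(x) = (43/168)x^3 - (6/7)x^2 - (415/168)x + 185/14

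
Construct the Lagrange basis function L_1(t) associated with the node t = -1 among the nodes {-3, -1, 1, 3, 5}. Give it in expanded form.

L_1(t) = -(1/96)t^4 + (1/16)t^3 + (1/24)t^2 - (9/16)t + 15/32

L_1(t) = (t + 3)(t - 1)(t - 3)(t - 5) / [(2)·(-2)·(-4)·(-6)]
       = (t^4 - 6t^3 - 4t^2 + 54t - 45) / (-96)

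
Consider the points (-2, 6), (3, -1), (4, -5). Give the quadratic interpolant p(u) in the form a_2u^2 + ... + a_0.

L_0(u) = (u - 3)(u - 4) / [30] = (1/30)u^2 - (7/30)u + 2/5
L_1(u) = (u + 2)(u - 4) / [-5] = -(1/5)u^2 + (2/5)u + 8/5
L_2(u) = (u + 2)(u - 3) / [6] = (1/6)u^2 - (1/6)u - 1
p(u) = 6·L_0 + (-1)·L_1 + (-5)·L_2
  6·L_0(u) = (1/5)u^2 - (7/5)u + 12/5
  (-1)·L_1(u) = (1/5)u^2 - (2/5)u - 8/5
  (-5)·L_2(u) = -(5/6)u^2 + (5/6)u + 5
Adding term by term: -(13/30)u^2 - (29/30)u + 29/5

p(u) = -(13/30)u^2 - (29/30)u + 29/5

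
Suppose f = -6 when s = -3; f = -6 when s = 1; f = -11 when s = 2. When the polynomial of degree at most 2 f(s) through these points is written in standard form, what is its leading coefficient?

-1

The leading coefficient equals the top divided difference f[-3,1,2].
f[-3,1] = (-6 - (-6)) / (1 - (-3)) = 0
f[1,2] = (-11 - (-6)) / (2 - 1) = -5
f[-3,1,2] = (-5 - 0) / (2 - (-3)) = -1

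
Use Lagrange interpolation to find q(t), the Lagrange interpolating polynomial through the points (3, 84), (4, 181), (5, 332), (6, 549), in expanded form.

Build the Lagrange basis polynomials:
L_0(t) = (t - 4)(t - 5)(t - 6) / [-6] = -(1/6)t^3 + (5/2)t^2 - (37/3)t + 20
L_1(t) = (t - 3)(t - 5)(t - 6) / [2] = (1/2)t^3 - 7t^2 + (63/2)t - 45
L_2(t) = (t - 3)(t - 4)(t - 6) / [-2] = -(1/2)t^3 + (13/2)t^2 - 27t + 36
L_3(t) = (t - 3)(t - 4)(t - 5) / [6] = (1/6)t^3 - 2t^2 + (47/6)t - 10
q(t) = 84·L_0 + 181·L_1 + 332·L_2 + 549·L_3
  84·L_0(t) = -14t^3 + 210t^2 - 1036t + 1680
  181·L_1(t) = (181/2)t^3 - 1267t^2 + (11403/2)t - 8145
  332·L_2(t) = -166t^3 + 2158t^2 - 8964t + 11952
  549·L_3(t) = (183/2)t^3 - 1098t^2 + (8601/2)t - 5490
Adding term by term: 2t^3 + 3t^2 + 2t - 3

q(t) = 2t^3 + 3t^2 + 2t - 3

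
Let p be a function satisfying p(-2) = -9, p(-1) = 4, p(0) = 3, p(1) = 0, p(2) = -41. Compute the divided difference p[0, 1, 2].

-19

p[0,1] = (0 - 3) / (1 - 0) = -3
p[1,2] = (-41 - 0) / (2 - 1) = -41
p[0,1,2] = (-41 - (-3)) / (2 - 0) = -19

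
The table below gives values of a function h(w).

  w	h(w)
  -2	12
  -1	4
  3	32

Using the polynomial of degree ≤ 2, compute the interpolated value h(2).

Evaluate each Lagrange basis at w = 2:
L_0(2) = (3)·(-1)/[(-1)·(-5)] = -3/5
L_1(2) = (4)·(-1)/[(1)·(-4)] = 1
L_2(2) = (4)·(3)/[(5)·(4)] = 3/5
Sum: 12·(-3/5) + 4·(1) + 32·(3/5) = 16

16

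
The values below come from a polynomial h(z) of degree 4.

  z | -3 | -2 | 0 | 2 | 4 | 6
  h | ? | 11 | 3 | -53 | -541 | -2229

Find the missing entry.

12

The 5 known values determine h uniquely (degree ≤ 4).
Evaluate each Lagrange basis at z = -3:
L_0(-3) = (-3)·(-5)·(-7)·(-9)/[(-2)·(-4)·(-6)·(-8)] = 315/128
L_1(-3) = (-1)·(-5)·(-7)·(-9)/[(2)·(-2)·(-4)·(-6)] = -105/32
L_2(-3) = (-1)·(-3)·(-7)·(-9)/[(4)·(2)·(-2)·(-4)] = 189/64
L_3(-3) = (-1)·(-3)·(-5)·(-9)/[(6)·(4)·(2)·(-2)] = -45/32
L_4(-3) = (-1)·(-3)·(-5)·(-7)/[(8)·(6)·(4)·(2)] = 35/128
Sum: 11·(315/128) + 3·(-105/32) + (-53)·(189/64) + (-541)·(-45/32) + (-2229)·(35/128) = 12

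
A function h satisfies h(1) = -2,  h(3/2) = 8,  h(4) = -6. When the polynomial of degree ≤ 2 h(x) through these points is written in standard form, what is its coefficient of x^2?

The leading coefficient equals the top divided difference h[1,3/2,4].
h[1,3/2] = (8 - (-2)) / (3/2 - 1) = 20
h[3/2,4] = (-6 - 8) / (4 - 3/2) = -28/5
h[1,3/2,4] = (-28/5 - 20) / (4 - 1) = -128/15

-128/15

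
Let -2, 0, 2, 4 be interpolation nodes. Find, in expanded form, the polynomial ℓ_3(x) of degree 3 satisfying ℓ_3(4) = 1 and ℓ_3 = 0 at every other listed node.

ℓ_3(x) = (x + 2)x(x - 2) / [(6)·(4)·(2)]
       = (x^3 - 4x) / (48)

ℓ_3(x) = (1/48)x^3 - (1/12)x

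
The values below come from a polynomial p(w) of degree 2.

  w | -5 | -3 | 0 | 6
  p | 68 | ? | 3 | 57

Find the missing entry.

30

The 3 known values determine p uniquely (degree ≤ 2).
L_0(-3) = (-3)·(-9)/[(-5)·(-11)] = 27/55
L_1(-3) = (2)·(-9)/[(5)·(-6)] = 3/5
L_2(-3) = (2)·(-3)/[(11)·(6)] = -1/11
Sum: 68·(27/55) + 3·(3/5) + 57·(-1/11) = 30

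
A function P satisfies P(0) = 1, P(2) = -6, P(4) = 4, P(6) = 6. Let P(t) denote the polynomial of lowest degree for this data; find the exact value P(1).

-99/16

Using Newton's divided-difference form:
P[0,2] = (-6 - 1) / (2 - 0) = -7/2
P[2,4] = (4 - (-6)) / (4 - 2) = 5
P[4,6] = (6 - 4) / (6 - 4) = 1
P[0,2,4] = (5 - (-7/2)) / (4 - 0) = 17/8
P[2,4,6] = (1 - 5) / (6 - 2) = -1
P[0,2,4,6] = (-1 - 17/8) / (6 - 0) = -25/48
P(1) = 1 + (-7/2)·(1) + (17/8)·(1)·(-1) + (-25/48)·(1)·(-1)·(-3) = -99/16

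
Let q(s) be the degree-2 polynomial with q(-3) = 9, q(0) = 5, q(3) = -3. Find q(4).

Using Newton's divided-difference form:
q[-3,0] = (5 - 9) / (0 - (-3)) = -4/3
q[0,3] = (-3 - 5) / (3 - 0) = -8/3
q[-3,0,3] = (-8/3 - (-4/3)) / (3 - (-3)) = -2/9
q(4) = 9 + (-4/3)·(7) + (-2/9)·(7)·(4) = -59/9

-59/9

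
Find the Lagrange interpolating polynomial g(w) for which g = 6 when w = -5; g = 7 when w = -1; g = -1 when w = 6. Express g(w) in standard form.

Build the Lagrange basis polynomials:
L_0(w) = (w + 1)(w - 6) / [44] = (1/44)w^2 - (5/44)w - 3/22
L_1(w) = (w + 5)(w - 6) / [-28] = -(1/28)w^2 + (1/28)w + 15/14
L_2(w) = (w + 5)(w + 1) / [77] = (1/77)w^2 + (6/77)w + 5/77
g(w) = 6·L_0 + 7·L_1 + (-1)·L_2
  6·L_0(w) = (3/22)w^2 - (15/22)w - 9/11
  7·L_1(w) = -(1/4)w^2 + (1/4)w + 15/2
  (-1)·L_2(w) = -(1/77)w^2 - (6/77)w - 5/77
Adding term by term: -(39/308)w^2 - (157/308)w + 1019/154

g(w) = -(39/308)w^2 - (157/308)w + 1019/154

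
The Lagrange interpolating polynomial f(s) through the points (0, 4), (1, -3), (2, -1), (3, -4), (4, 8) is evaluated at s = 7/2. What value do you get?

Evaluate each Lagrange basis at s = 7/2:
L_0(7/2) = (5/2)·(3/2)·(1/2)·(-1/2)/[(-1)·(-2)·(-3)·(-4)] = -5/128
L_1(7/2) = (7/2)·(3/2)·(1/2)·(-1/2)/[(1)·(-1)·(-2)·(-3)] = 7/32
L_2(7/2) = (7/2)·(5/2)·(1/2)·(-1/2)/[(2)·(1)·(-1)·(-2)] = -35/64
L_3(7/2) = (7/2)·(5/2)·(3/2)·(-1/2)/[(3)·(2)·(1)·(-1)] = 35/32
L_4(7/2) = (7/2)·(5/2)·(3/2)·(1/2)/[(4)·(3)·(2)·(1)] = 35/128
Sum: 4·(-5/128) + (-3)·(7/32) + (-1)·(-35/64) + (-4)·(35/32) + 8·(35/128) = -157/64

-157/64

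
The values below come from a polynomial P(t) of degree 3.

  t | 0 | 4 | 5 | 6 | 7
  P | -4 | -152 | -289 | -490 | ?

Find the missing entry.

-767

The 4 known values determine P uniquely (degree ≤ 3).
Evaluate each Lagrange basis at t = 7:
L_0(7) = (3)·(2)·(1)/[(-4)·(-5)·(-6)] = -1/20
L_1(7) = (7)·(2)·(1)/[(4)·(-1)·(-2)] = 7/4
L_2(7) = (7)·(3)·(1)/[(5)·(1)·(-1)] = -21/5
L_3(7) = (7)·(3)·(2)/[(6)·(2)·(1)] = 7/2
Sum: (-4)·(-1/20) + (-152)·(7/4) + (-289)·(-21/5) + (-490)·(7/2) = -767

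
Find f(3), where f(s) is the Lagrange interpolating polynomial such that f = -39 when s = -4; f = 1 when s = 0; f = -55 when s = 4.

-32

Evaluate each Lagrange basis at s = 3:
L_0(3) = (3)·(-1)/[(-4)·(-8)] = -3/32
L_1(3) = (7)·(-1)/[(4)·(-4)] = 7/16
L_2(3) = (7)·(3)/[(8)·(4)] = 21/32
Sum: (-39)·(-3/32) + 1·(7/16) + (-55)·(21/32) = -32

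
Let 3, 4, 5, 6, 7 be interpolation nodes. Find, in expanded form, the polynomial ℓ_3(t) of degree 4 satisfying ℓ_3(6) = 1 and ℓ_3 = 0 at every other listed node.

ℓ_3(t) = -(1/6)t^4 + (19/6)t^3 - (131/6)t^2 + (389/6)t - 70

ℓ_3(t) = (t - 3)(t - 4)(t - 5)(t - 7) / [(3)·(2)·(1)·(-1)]
       = (t^4 - 19t^3 + 131t^2 - 389t + 420) / (-6)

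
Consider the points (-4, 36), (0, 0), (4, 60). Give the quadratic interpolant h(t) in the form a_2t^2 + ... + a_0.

h(t) = 3t^2 + 3t

Build the Lagrange basis polynomials:
L_0(t) = t(t - 4) / [32] = (1/32)t^2 - (1/8)t
L_1(t) = (t + 4)(t - 4) / [-16] = -(1/16)t^2 + 1
L_2(t) = (t + 4)t / [32] = (1/32)t^2 + (1/8)t
h(t) = 36·L_0 + 0·L_1 + 60·L_2
  36·L_0(t) = (9/8)t^2 - (9/2)t
  0·L_1(t) = 0
  60·L_2(t) = (15/8)t^2 + (15/2)t
Adding term by term: 3t^2 + 3t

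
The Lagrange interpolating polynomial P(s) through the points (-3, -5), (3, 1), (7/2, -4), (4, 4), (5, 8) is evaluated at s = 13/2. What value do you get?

Evaluate each Lagrange basis at s = 13/2:
L_0(13/2) = (7/2)·(3)·(5/2)·(3/2)/[(-6)·(-13/2)·(-7)·(-8)] = 15/832
L_1(13/2) = (19/2)·(3)·(5/2)·(3/2)/[(6)·(-1/2)·(-1)·(-2)] = -285/16
L_2(13/2) = (19/2)·(7/2)·(5/2)·(3/2)/[(13/2)·(1/2)·(-1/2)·(-3/2)] = 665/13
L_3(13/2) = (19/2)·(7/2)·(3)·(3/2)/[(7)·(1)·(1/2)·(-1)] = -171/4
L_4(13/2) = (19/2)·(7/2)·(3)·(5/2)/[(8)·(2)·(3/2)·(1)] = 665/64
Sum: (-5)·(15/832) + 1·(-285/16) + (-4)·(665/13) + 4·(-171/4) + 8·(665/64) = -258247/832

-258247/832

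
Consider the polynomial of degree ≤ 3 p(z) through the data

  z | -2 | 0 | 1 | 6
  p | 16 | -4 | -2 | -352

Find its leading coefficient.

The leading coefficient equals the top divided difference p[-2,0,1,6].
p[-2,0] = (-4 - 16) / (0 - (-2)) = -10
p[0,1] = (-2 - (-4)) / (1 - 0) = 2
p[1,6] = (-352 - (-2)) / (6 - 1) = -70
p[-2,0,1] = (2 - (-10)) / (1 - (-2)) = 4
p[0,1,6] = (-70 - 2) / (6 - 0) = -12
p[-2,0,1,6] = (-12 - 4) / (6 - (-2)) = -2

-2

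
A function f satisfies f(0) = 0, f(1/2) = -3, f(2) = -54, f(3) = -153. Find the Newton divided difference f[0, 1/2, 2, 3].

-4

f[0,1/2] = (-3 - 0) / (1/2 - 0) = -6
f[1/2,2] = (-54 - (-3)) / (2 - 1/2) = -34
f[2,3] = (-153 - (-54)) / (3 - 2) = -99
f[0,1/2,2] = (-34 - (-6)) / (2 - 0) = -14
f[1/2,2,3] = (-99 - (-34)) / (3 - 1/2) = -26
f[0,1/2,2,3] = (-26 - (-14)) / (3 - 0) = -4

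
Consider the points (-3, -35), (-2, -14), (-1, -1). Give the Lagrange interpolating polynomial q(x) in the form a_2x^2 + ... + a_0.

q(x) = -4x^2 + x + 4

Build the Lagrange basis polynomials:
L_0(x) = (x + 2)(x + 1) / [2] = (1/2)x^2 + (3/2)x + 1
L_1(x) = (x + 3)(x + 1) / [-1] = -x^2 - 4x - 3
L_2(x) = (x + 3)(x + 2) / [2] = (1/2)x^2 + (5/2)x + 3
q(x) = (-35)·L_0 + (-14)·L_1 + (-1)·L_2
  (-35)·L_0(x) = -(35/2)x^2 - (105/2)x - 35
  (-14)·L_1(x) = 14x^2 + 56x + 42
  (-1)·L_2(x) = -(1/2)x^2 - (5/2)x - 3
Adding term by term: -4x^2 + x + 4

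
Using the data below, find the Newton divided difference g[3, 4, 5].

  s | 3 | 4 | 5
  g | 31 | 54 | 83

3

g[3,4] = (54 - 31) / (4 - 3) = 23
g[4,5] = (83 - 54) / (5 - 4) = 29
g[3,4,5] = (29 - 23) / (5 - 3) = 3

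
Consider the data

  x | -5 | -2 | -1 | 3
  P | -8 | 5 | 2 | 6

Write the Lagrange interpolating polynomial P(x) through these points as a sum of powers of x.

P(x) = (79/240)x^3 + (4/5)x^2 - (697/240)x - 11/8

Build the Lagrange basis polynomials:
L_0(x) = (x + 2)(x + 1)(x - 3) / [-96] = -(1/96)x^3 + (7/96)x + 1/16
L_1(x) = (x + 5)(x + 1)(x - 3) / [15] = (1/15)x^3 + (1/5)x^2 - (13/15)x - 1
L_2(x) = (x + 5)(x + 2)(x - 3) / [-16] = -(1/16)x^3 - (1/4)x^2 + (11/16)x + 15/8
L_3(x) = (x + 5)(x + 2)(x + 1) / [160] = (1/160)x^3 + (1/20)x^2 + (17/160)x + 1/16
P(x) = (-8)·L_0 + 5·L_1 + 2·L_2 + 6·L_3
  (-8)·L_0(x) = (1/12)x^3 - (7/12)x - 1/2
  5·L_1(x) = (1/3)x^3 + x^2 - (13/3)x - 5
  2·L_2(x) = -(1/8)x^3 - (1/2)x^2 + (11/8)x + 15/4
  6·L_3(x) = (3/80)x^3 + (3/10)x^2 + (51/80)x + 3/8
Adding term by term: (79/240)x^3 + (4/5)x^2 - (697/240)x - 11/8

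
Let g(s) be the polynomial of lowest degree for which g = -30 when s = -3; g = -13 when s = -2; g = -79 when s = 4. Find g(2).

-25

L_0(2) = (4)·(-2)/[(-1)·(-7)] = -8/7
L_1(2) = (5)·(-2)/[(1)·(-6)] = 5/3
L_2(2) = (5)·(4)/[(7)·(6)] = 10/21
Sum: (-30)·(-8/7) + (-13)·(5/3) + (-79)·(10/21) = -25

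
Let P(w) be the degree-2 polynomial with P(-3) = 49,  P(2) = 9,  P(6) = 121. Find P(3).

25

Evaluate each Lagrange basis at w = 3:
L_0(3) = (1)·(-3)/[(-5)·(-9)] = -1/15
L_1(3) = (6)·(-3)/[(5)·(-4)] = 9/10
L_2(3) = (6)·(1)/[(9)·(4)] = 1/6
Sum: 49·(-1/15) + 9·(9/10) + 121·(1/6) = 25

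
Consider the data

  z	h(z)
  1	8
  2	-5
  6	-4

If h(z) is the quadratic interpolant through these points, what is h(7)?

Evaluate each Lagrange basis at z = 7:
L_0(7) = (5)·(1)/[(-1)·(-5)] = 1
L_1(7) = (6)·(1)/[(1)·(-4)] = -3/2
L_2(7) = (6)·(5)/[(5)·(4)] = 3/2
Sum: 8·(1) + (-5)·(-3/2) + (-4)·(3/2) = 19/2

19/2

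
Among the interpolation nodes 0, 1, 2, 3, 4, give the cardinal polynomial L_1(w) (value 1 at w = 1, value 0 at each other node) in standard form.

L_1(w) = w(w - 2)(w - 3)(w - 4) / [(1)·(-1)·(-2)·(-3)]
       = (w^4 - 9w^3 + 26w^2 - 24w) / (-6)

L_1(w) = -(1/6)w^4 + (3/2)w^3 - (13/3)w^2 + 4w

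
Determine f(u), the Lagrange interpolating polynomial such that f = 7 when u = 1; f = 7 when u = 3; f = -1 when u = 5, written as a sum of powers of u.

Build the Lagrange basis polynomials:
L_0(u) = (u - 3)(u - 5) / [8] = (1/8)u^2 - u + 15/8
L_1(u) = (u - 1)(u - 5) / [-4] = -(1/4)u^2 + (3/2)u - 5/4
L_2(u) = (u - 1)(u - 3) / [8] = (1/8)u^2 - (1/2)u + 3/8
f(u) = 7·L_0 + 7·L_1 + (-1)·L_2
  7·L_0(u) = (7/8)u^2 - 7u + 105/8
  7·L_1(u) = -(7/4)u^2 + (21/2)u - 35/4
  (-1)·L_2(u) = -(1/8)u^2 + (1/2)u - 3/8
Adding term by term: -u^2 + 4u + 4

f(u) = -u^2 + 4u + 4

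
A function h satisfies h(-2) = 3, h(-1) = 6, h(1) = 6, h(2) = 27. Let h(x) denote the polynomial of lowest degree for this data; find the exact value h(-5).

-162

Using Newton's divided-difference form:
h[-2,-1] = (6 - 3) / (-1 - (-2)) = 3
h[-1,1] = (6 - 6) / (1 - (-1)) = 0
h[1,2] = (27 - 6) / (2 - 1) = 21
h[-2,-1,1] = (0 - 3) / (1 - (-2)) = -1
h[-1,1,2] = (21 - 0) / (2 - (-1)) = 7
h[-2,-1,1,2] = (7 - (-1)) / (2 - (-2)) = 2
h(-5) = 3 + 3·(-3) + (-1)·(-3)·(-4) + 2·(-3)·(-4)·(-6) = -162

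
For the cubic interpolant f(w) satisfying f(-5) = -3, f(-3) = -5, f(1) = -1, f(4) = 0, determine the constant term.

-16/7

L_0(w) = (w + 3)(w - 1)(w - 4) / [-108] = -(1/108)w^3 + (1/54)w^2 + (11/108)w - 1/9
L_1(w) = (w + 5)(w - 1)(w - 4) / [56] = (1/56)w^3 - (3/8)w + 5/14
L_2(w) = (w + 5)(w + 3)(w - 4) / [-72] = -(1/72)w^3 - (1/18)w^2 + (17/72)w + 5/6
L_3(w) = (w + 5)(w + 3)(w - 1) / [189] = (1/189)w^3 + (1/27)w^2 + (1/27)w - 5/63
f(w) = (-3)·L_0 + (-5)·L_1 + (-1)·L_2 + 0·L_3
Only the constant term is needed; take it from each L_i and combine:
(-3)·(-1/9) + (-5)·(5/14) + (-1)·(5/6) + 0·(-5/63) = -16/7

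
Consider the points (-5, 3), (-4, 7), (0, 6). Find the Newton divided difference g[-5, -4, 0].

g[-5,-4] = (7 - 3) / (-4 - (-5)) = 4
g[-4,0] = (6 - 7) / (0 - (-4)) = -1/4
g[-5,-4,0] = (-1/4 - 4) / (0 - (-5)) = -17/20

-17/20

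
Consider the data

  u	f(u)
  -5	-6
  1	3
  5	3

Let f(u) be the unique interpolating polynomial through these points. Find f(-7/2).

-219/80

L_0(-7/2) = (-9/2)·(-17/2)/[(-6)·(-10)] = 51/80
L_1(-7/2) = (3/2)·(-17/2)/[(6)·(-4)] = 17/32
L_2(-7/2) = (3/2)·(-9/2)/[(10)·(4)] = -27/160
Sum: (-6)·(51/80) + 3·(17/32) + 3·(-27/160) = -219/80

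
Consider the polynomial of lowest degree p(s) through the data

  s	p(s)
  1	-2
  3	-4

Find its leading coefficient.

L_0(s) = (s - 3) / [-2] = -(1/2)s + 3/2
L_1(s) = (s - 1) / [2] = (1/2)s - 1/2
p(s) = (-2)·L_0 + (-4)·L_1
Only the coefficient of s is needed; take it from each L_i and combine:
(-2)·(-1/2) + (-4)·(1/2) = -1

-1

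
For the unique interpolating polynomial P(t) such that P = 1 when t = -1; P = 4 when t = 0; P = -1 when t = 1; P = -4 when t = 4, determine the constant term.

Build the Lagrange basis polynomials:
L_0(t) = t(t - 1)(t - 4) / [-10] = -(1/10)t^3 + (1/2)t^2 - (2/5)t
L_1(t) = (t + 1)(t - 1)(t - 4) / [4] = (1/4)t^3 - t^2 - (1/4)t + 1
L_2(t) = (t + 1)t(t - 4) / [-6] = -(1/6)t^3 + (1/2)t^2 + (2/3)t
L_3(t) = (t + 1)t(t - 1) / [60] = (1/60)t^3 - (1/60)t
P(t) = 1·L_0 + 4·L_1 + (-1)·L_2 + (-4)·L_3
Only the constant term is needed; take it from each L_i and combine:
1·(0) + 4·(1) + (-1)·(0) + (-4)·(0) = 4

4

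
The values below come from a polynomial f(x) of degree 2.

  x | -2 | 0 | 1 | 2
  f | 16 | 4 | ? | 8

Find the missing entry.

4

The 3 known values determine f uniquely (degree ≤ 2).
Evaluate each Lagrange basis at x = 1:
L_0(1) = (1)·(-1)/[(-2)·(-4)] = -1/8
L_1(1) = (3)·(-1)/[(2)·(-2)] = 3/4
L_2(1) = (3)·(1)/[(4)·(2)] = 3/8
Sum: 16·(-1/8) + 4·(3/4) + 8·(3/8) = 4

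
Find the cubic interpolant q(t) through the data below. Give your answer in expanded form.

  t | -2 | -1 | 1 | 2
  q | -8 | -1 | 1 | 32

Build the Lagrange basis polynomials:
L_0(t) = (t + 1)(t - 1)(t - 2) / [-12] = -(1/12)t^3 + (1/6)t^2 + (1/12)t - 1/6
L_1(t) = (t + 2)(t - 1)(t - 2) / [6] = (1/6)t^3 - (1/6)t^2 - (2/3)t + 2/3
L_2(t) = (t + 2)(t + 1)(t - 2) / [-6] = -(1/6)t^3 - (1/6)t^2 + (2/3)t + 2/3
L_3(t) = (t + 2)(t + 1)(t - 1) / [12] = (1/12)t^3 + (1/6)t^2 - (1/12)t - 1/6
q(t) = (-8)·L_0 + (-1)·L_1 + 1·L_2 + 32·L_3
  (-8)·L_0(t) = (2/3)t^3 - (4/3)t^2 - (2/3)t + 4/3
  (-1)·L_1(t) = -(1/6)t^3 + (1/6)t^2 + (2/3)t - 2/3
  1·L_2(t) = -(1/6)t^3 - (1/6)t^2 + (2/3)t + 2/3
  32·L_3(t) = (8/3)t^3 + (16/3)t^2 - (8/3)t - 16/3
Adding term by term: 3t^3 + 4t^2 - 2t - 4

q(t) = 3t^3 + 4t^2 - 2t - 4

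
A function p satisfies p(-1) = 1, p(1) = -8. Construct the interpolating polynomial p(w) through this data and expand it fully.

p(w) = -(9/2)w - 7/2

Build the Lagrange basis polynomials:
L_0(w) = (w - 1) / [-2] = -(1/2)w + 1/2
L_1(w) = (w + 1) / [2] = (1/2)w + 1/2
p(w) = 1·L_0 + (-8)·L_1
  1·L_0(w) = -(1/2)w + 1/2
  (-8)·L_1(w) = -4w - 4
Adding term by term: -(9/2)w - 7/2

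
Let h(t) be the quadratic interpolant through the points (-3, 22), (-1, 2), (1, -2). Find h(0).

Using Newton's divided-difference form:
h[-3,-1] = (2 - 22) / (-1 - (-3)) = -10
h[-1,1] = (-2 - 2) / (1 - (-1)) = -2
h[-3,-1,1] = (-2 - (-10)) / (1 - (-3)) = 2
h(0) = 22 + (-10)·(3) + 2·(3)·(1) = -2

-2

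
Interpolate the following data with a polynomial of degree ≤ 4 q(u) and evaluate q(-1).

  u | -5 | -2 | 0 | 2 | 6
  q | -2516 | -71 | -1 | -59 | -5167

-8

Evaluate each Lagrange basis at u = -1:
L_0(-1) = (1)·(-1)·(-3)·(-7)/[(-3)·(-5)·(-7)·(-11)] = -1/55
L_1(-1) = (4)·(-1)·(-3)·(-7)/[(3)·(-2)·(-4)·(-8)] = 7/16
L_2(-1) = (4)·(1)·(-3)·(-7)/[(5)·(2)·(-2)·(-6)] = 7/10
L_3(-1) = (4)·(1)·(-1)·(-7)/[(7)·(4)·(2)·(-4)] = -1/8
L_4(-1) = (4)·(1)·(-1)·(-3)/[(11)·(8)·(6)·(4)] = 1/176
Sum: (-2516)·(-1/55) + (-71)·(7/16) + (-1)·(7/10) + (-59)·(-1/8) + (-5167)·(1/176) = -8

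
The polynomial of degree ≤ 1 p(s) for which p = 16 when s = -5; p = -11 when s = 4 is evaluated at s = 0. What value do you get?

Evaluate each Lagrange basis at s = 0:
L_0(0) = (-4)/[(-9)] = 4/9
L_1(0) = (5)/[(9)] = 5/9
Sum: 16·(4/9) + (-11)·(5/9) = 1

1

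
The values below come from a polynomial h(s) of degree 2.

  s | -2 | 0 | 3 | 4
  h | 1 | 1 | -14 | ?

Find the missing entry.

-23

The 3 known values determine h uniquely (degree ≤ 2).
Evaluate each Lagrange basis at s = 4:
L_0(4) = (4)·(1)/[(-2)·(-5)] = 2/5
L_1(4) = (6)·(1)/[(2)·(-3)] = -1
L_2(4) = (6)·(4)/[(5)·(3)] = 8/5
Sum: 1·(2/5) + 1·(-1) + (-14)·(8/5) = -23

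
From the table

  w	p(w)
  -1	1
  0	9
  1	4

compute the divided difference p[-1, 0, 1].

p[-1,0] = (9 - 1) / (0 - (-1)) = 8
p[0,1] = (4 - 9) / (1 - 0) = -5
p[-1,0,1] = (-5 - 8) / (1 - (-1)) = -13/2

-13/2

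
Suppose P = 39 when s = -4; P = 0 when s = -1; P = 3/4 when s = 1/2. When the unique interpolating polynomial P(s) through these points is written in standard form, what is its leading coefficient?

The leading coefficient equals the top divided difference P[-4,-1,1/2].
P[-4,-1] = (0 - 39) / (-1 - (-4)) = -13
P[-1,1/2] = (3/4 - 0) / (1/2 - (-1)) = 1/2
P[-4,-1,1/2] = (1/2 - (-13)) / (1/2 - (-4)) = 3

3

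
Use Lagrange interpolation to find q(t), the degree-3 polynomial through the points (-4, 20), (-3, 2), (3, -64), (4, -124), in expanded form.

Build the Lagrange basis polynomials:
L_0(t) = (t + 3)(t - 3)(t - 4) / [-56] = -(1/56)t^3 + (1/14)t^2 + (9/56)t - 9/14
L_1(t) = (t + 4)(t - 3)(t - 4) / [42] = (1/42)t^3 - (1/14)t^2 - (8/21)t + 8/7
L_2(t) = (t + 4)(t + 3)(t - 4) / [-42] = -(1/42)t^3 - (1/14)t^2 + (8/21)t + 8/7
L_3(t) = (t + 4)(t + 3)(t - 3) / [56] = (1/56)t^3 + (1/14)t^2 - (9/56)t - 9/14
q(t) = 20·L_0 + 2·L_1 + (-64)·L_2 + (-124)·L_3
  20·L_0(t) = -(5/14)t^3 + (10/7)t^2 + (45/14)t - 90/7
  2·L_1(t) = (1/21)t^3 - (1/7)t^2 - (16/21)t + 16/7
  (-64)·L_2(t) = (32/21)t^3 + (32/7)t^2 - (512/21)t - 512/7
  (-124)·L_3(t) = -(31/14)t^3 - (62/7)t^2 + (279/14)t + 558/7
Adding term by term: -t^3 - 3t^2 - 2t - 4

q(t) = -t^3 - 3t^2 - 2t - 4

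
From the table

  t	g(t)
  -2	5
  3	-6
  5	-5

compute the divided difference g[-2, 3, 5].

27/70

g[-2,3] = (-6 - 5) / (3 - (-2)) = -11/5
g[3,5] = (-5 - (-6)) / (5 - 3) = 1/2
g[-2,3,5] = (1/2 - (-11/5)) / (5 - (-2)) = 27/70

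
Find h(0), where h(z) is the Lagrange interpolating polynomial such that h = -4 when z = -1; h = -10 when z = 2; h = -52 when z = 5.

Evaluate each Lagrange basis at z = 0:
L_0(0) = (-2)·(-5)/[(-3)·(-6)] = 5/9
L_1(0) = (1)·(-5)/[(3)·(-3)] = 5/9
L_2(0) = (1)·(-2)/[(6)·(3)] = -1/9
Sum: (-4)·(5/9) + (-10)·(5/9) + (-52)·(-1/9) = -2

-2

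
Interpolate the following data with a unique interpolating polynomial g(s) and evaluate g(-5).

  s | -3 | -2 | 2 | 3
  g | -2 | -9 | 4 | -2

258/5

L_0(-5) = (-3)·(-7)·(-8)/[(-1)·(-5)·(-6)] = 28/5
L_1(-5) = (-2)·(-7)·(-8)/[(1)·(-4)·(-5)] = -28/5
L_2(-5) = (-2)·(-3)·(-8)/[(5)·(4)·(-1)] = 12/5
L_3(-5) = (-2)·(-3)·(-7)/[(6)·(5)·(1)] = -7/5
Sum: (-2)·(28/5) + (-9)·(-28/5) + 4·(12/5) + (-2)·(-7/5) = 258/5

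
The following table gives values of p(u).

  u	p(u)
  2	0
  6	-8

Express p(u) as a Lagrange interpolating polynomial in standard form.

Build the Lagrange basis polynomials:
L_0(u) = (u - 6) / [-4] = -(1/4)u + 3/2
L_1(u) = (u - 2) / [4] = (1/4)u - 1/2
p(u) = 0·L_0 + (-8)·L_1
  0·L_0(u) = 0
  (-8)·L_1(u) = -2u + 4
Adding term by term: -2u + 4

p(u) = -2u + 4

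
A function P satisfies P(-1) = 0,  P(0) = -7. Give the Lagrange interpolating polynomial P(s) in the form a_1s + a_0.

P(s) = -7s - 7

L_0(s) = s / [-1] = -s
L_1(s) = (s + 1) / [1] = s + 1
P(s) = 0·L_0 + (-7)·L_1
  0·L_0(s) = 0
  (-7)·L_1(s) = -7s - 7
Adding term by term: -7s - 7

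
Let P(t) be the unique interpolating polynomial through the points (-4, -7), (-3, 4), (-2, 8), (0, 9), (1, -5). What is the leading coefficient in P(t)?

The leading coefficient equals the top divided difference P[-4,-3,-2,0,1].
P[-4,-3] = (4 - (-7)) / (-3 - (-4)) = 11
P[-3,-2] = (8 - 4) / (-2 - (-3)) = 4
P[-2,0] = (9 - 8) / (0 - (-2)) = 1/2
P[0,1] = (-5 - 9) / (1 - 0) = -14
P[-4,-3,-2] = (4 - 11) / (-2 - (-4)) = -7/2
P[-3,-2,0] = (1/2 - 4) / (0 - (-3)) = -7/6
P[-2,0,1] = (-14 - 1/2) / (1 - (-2)) = -29/6
P[-4,-3,-2,0] = (-7/6 - (-7/2)) / (0 - (-4)) = 7/12
P[-3,-2,0,1] = (-29/6 - (-7/6)) / (1 - (-3)) = -11/12
P[-4,-3,-2,0,1] = (-11/12 - 7/12) / (1 - (-4)) = -3/10

-3/10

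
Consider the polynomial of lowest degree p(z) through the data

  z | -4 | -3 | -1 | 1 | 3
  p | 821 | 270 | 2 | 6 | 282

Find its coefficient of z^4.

3

Build the Lagrange basis polynomials:
L_0(z) = (z + 3)(z + 1)(z - 1)(z - 3) / [105] = (1/105)z^4 - (2/21)z^2 + 3/35
L_1(z) = (z + 4)(z + 1)(z - 1)(z - 3) / [-48] = -(1/48)z^4 - (1/48)z^3 + (13/48)z^2 + (1/48)z - 1/4
L_2(z) = (z + 4)(z + 3)(z - 1)(z - 3) / [48] = (1/48)z^4 + (1/16)z^3 - (13/48)z^2 - (9/16)z + 3/4
L_3(z) = (z + 4)(z + 3)(z + 1)(z - 3) / [-80] = -(1/80)z^4 - (1/16)z^3 + (1/16)z^2 + (9/16)z + 9/20
L_4(z) = (z + 4)(z + 3)(z + 1)(z - 1) / [336] = (1/336)z^4 + (1/48)z^3 + (11/336)z^2 - (1/48)z - 1/28
p(z) = 821·L_0 + 270·L_1 + 2·L_2 + 6·L_3 + 282·L_4
Only the coefficient of z^4 is needed; take it from each L_i and combine:
821·(1/105) + 270·(-1/48) + 2·(1/48) + 6·(-1/80) + 282·(1/336) = 3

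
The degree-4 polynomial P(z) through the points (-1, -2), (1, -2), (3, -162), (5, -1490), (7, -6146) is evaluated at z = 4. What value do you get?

-572

Using Newton's divided-difference form:
P[-1,1] = (-2 - (-2)) / (1 - (-1)) = 0
P[1,3] = (-162 - (-2)) / (3 - 1) = -80
P[3,5] = (-1490 - (-162)) / (5 - 3) = -664
P[5,7] = (-6146 - (-1490)) / (7 - 5) = -2328
P[-1,1,3] = (-80 - 0) / (3 - (-1)) = -20
P[1,3,5] = (-664 - (-80)) / (5 - 1) = -146
P[3,5,7] = (-2328 - (-664)) / (7 - 3) = -416
P[-1,1,3,5] = (-146 - (-20)) / (5 - (-1)) = -21
P[1,3,5,7] = (-416 - (-146)) / (7 - 1) = -45
P[-1,1,3,5,7] = (-45 - (-21)) / (7 - (-1)) = -3
P(4) = -2 + 0·(5) + (-20)·(5)·(3) + (-21)·(5)·(3)·(1) + (-3)·(5)·(3)·(1)·(-1) = -572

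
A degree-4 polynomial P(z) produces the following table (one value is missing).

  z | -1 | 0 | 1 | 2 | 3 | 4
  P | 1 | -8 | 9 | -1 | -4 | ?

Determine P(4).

The 5 known values determine P uniquely (degree ≤ 4).
L_0(4) = (4)·(3)·(2)·(1)/[(-1)·(-2)·(-3)·(-4)] = 1
L_1(4) = (5)·(3)·(2)·(1)/[(1)·(-1)·(-2)·(-3)] = -5
L_2(4) = (5)·(4)·(2)·(1)/[(2)·(1)·(-1)·(-2)] = 10
L_3(4) = (5)·(4)·(3)·(1)/[(3)·(2)·(1)·(-1)] = -10
L_4(4) = (5)·(4)·(3)·(2)/[(4)·(3)·(2)·(1)] = 5
Sum: 1·(1) + (-8)·(-5) + 9·(10) + (-1)·(-10) + (-4)·(5) = 121

121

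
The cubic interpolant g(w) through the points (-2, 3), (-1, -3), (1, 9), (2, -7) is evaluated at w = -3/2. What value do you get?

-133/48

L_0(-3/2) = (-1/2)·(-5/2)·(-7/2)/[(-1)·(-3)·(-4)] = 35/96
L_1(-3/2) = (1/2)·(-5/2)·(-7/2)/[(1)·(-2)·(-3)] = 35/48
L_2(-3/2) = (1/2)·(-1/2)·(-7/2)/[(3)·(2)·(-1)] = -7/48
L_3(-3/2) = (1/2)·(-1/2)·(-5/2)/[(4)·(3)·(1)] = 5/96
Sum: 3·(35/96) + (-3)·(35/48) + 9·(-7/48) + (-7)·(5/96) = -133/48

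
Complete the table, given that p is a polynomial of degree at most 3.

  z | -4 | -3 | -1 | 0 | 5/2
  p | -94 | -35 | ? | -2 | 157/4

The 4 known values determine p uniquely (degree ≤ 3).
Evaluate each Lagrange basis at z = -1:
L_0(-1) = (2)·(-1)·(-7/2)/[(-1)·(-4)·(-13/2)] = -7/26
L_1(-1) = (3)·(-1)·(-7/2)/[(1)·(-3)·(-11/2)] = 7/11
L_2(-1) = (3)·(2)·(-7/2)/[(4)·(3)·(-5/2)] = 7/10
L_3(-1) = (3)·(2)·(-1)/[(13/2)·(11/2)·(5/2)] = -48/715
Sum: (-94)·(-7/26) + (-35)·(7/11) + (-2)·(7/10) + 157/4·(-48/715) = -1

-1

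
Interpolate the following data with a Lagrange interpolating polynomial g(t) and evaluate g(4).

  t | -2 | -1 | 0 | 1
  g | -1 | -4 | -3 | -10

L_0(4) = (5)·(4)·(3)/[(-1)·(-2)·(-3)] = -10
L_1(4) = (6)·(4)·(3)/[(1)·(-1)·(-2)] = 36
L_2(4) = (6)·(5)·(3)/[(2)·(1)·(-1)] = -45
L_3(4) = (6)·(5)·(4)/[(3)·(2)·(1)] = 20
Sum: (-1)·(-10) + (-4)·(36) + (-3)·(-45) + (-10)·(20) = -199

-199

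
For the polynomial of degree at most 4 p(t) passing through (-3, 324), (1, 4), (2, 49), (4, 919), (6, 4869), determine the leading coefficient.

4

The leading coefficient equals the top divided difference p[-3,1,2,4,6].
p[-3,1] = (4 - 324) / (1 - (-3)) = -80
p[1,2] = (49 - 4) / (2 - 1) = 45
p[2,4] = (919 - 49) / (4 - 2) = 435
p[4,6] = (4869 - 919) / (6 - 4) = 1975
p[-3,1,2] = (45 - (-80)) / (2 - (-3)) = 25
p[1,2,4] = (435 - 45) / (4 - 1) = 130
p[2,4,6] = (1975 - 435) / (6 - 2) = 385
p[-3,1,2,4] = (130 - 25) / (4 - (-3)) = 15
p[1,2,4,6] = (385 - 130) / (6 - 1) = 51
p[-3,1,2,4,6] = (51 - 15) / (6 - (-3)) = 4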